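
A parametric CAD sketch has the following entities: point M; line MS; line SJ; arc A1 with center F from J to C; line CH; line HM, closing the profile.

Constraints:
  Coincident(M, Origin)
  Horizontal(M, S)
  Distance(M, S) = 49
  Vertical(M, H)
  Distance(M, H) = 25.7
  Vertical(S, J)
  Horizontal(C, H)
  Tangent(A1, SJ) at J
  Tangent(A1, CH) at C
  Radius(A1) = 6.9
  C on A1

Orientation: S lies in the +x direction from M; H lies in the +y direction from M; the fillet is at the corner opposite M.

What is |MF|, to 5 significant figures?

46.107

M is at the origin; MS is horizontal with |MS| = 49.0 and S on the +x side, so S = (49.000, 0.0000). MH is vertical with |MH| = 25.7 and H on the +y side, so H = (0.0000, 25.700). The virtual corner opposite M is at (49.000, 25.700). Tangency of A1 to SJ means the radius FJ is perpendicular to SJ and since A1 is tangent to CH there, FC ⟂ CH, with radius 6.9, so the center F sits 6.9 in from both sides at F = (42.100, 18.800). Then |MF| = |F − M| = 46.107.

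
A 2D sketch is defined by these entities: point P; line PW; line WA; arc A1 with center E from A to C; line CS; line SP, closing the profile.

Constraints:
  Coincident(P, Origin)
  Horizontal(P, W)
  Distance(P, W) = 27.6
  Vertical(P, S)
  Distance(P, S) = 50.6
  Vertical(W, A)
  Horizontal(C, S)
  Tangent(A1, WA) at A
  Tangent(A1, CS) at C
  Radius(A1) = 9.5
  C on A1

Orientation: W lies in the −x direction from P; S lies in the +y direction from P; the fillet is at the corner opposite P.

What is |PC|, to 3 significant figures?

53.7

P is at the origin; P and W share the same y with |PW| = 27.6 and W on the −x side, so W = (-27.6, 0.00). P and S share the same x with |PS| = 50.6 and S on the +y side, so S = (0.00, 50.6). The virtual corner opposite P is at (-27.6, 50.6). Tangency of A1 to WA means the radius EA is perpendicular to WA and tangency of A1 to CS means the radius EC is perpendicular to CS, with radius 9.5, so the center E sits 9.5 in from both sides at E = (-18.1, 41.1). That places the tangent points at A = (-27.6, 41.1) on WA and C = (-18.1, 50.6) on CS. Then |PC| = |C − P| = 53.7.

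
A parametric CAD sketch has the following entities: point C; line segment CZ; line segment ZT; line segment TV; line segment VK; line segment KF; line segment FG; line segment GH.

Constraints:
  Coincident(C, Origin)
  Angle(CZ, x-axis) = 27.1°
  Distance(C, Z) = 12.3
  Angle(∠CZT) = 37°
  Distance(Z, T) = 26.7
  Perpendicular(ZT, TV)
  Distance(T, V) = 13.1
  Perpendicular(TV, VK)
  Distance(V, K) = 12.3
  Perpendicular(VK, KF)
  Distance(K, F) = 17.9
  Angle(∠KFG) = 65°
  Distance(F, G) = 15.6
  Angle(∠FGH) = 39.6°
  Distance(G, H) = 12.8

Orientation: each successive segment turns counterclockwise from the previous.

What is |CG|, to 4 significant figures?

19.54

C is at the origin; CZ runs at 27.1° with length 12.3, so Z = (10.95, 5.603). ∠CZT = 37.0° gives ZT at 170.1° from the x-axis; with |ZT| = 26.7, T = (-15.35, 10.19). ZT ⟂ TV, so TV runs at -99.90°; with |TV| = 13.1, V = (-17.61, -2.711). TV ⟂ VK, so VK runs at -9.900°; with |VK| = 12.3, K = (-5.488, -4.826). VK ⟂ KF, so KF runs at 80.10°; with |KF| = 17.9, F = (-2.411, 12.81). ∠KFG = 65.0° gives FG at -164.9° from the x-axis; with |FG| = 15.6, G = (-17.47, 8.744). Then |CG| = |G − C| = 19.54.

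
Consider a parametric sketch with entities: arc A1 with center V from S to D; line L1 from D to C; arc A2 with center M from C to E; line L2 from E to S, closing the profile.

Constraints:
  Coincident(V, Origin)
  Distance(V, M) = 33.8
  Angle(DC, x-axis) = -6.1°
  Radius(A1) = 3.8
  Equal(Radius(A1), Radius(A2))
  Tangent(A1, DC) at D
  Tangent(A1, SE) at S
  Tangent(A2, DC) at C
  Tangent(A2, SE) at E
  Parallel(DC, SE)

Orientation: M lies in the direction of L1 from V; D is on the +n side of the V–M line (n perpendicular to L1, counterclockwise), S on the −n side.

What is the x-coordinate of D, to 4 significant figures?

0.4038

The slot axis is L1's direction at -6.1°, so u = (cos -6.1°, sin -6.1°) = (0.9943, -0.1063) and n = (−sin -6.1°, cos -6.1°) = (0.1063, 0.9943). V is at the origin and M lies 33.8 along u from V, so M = 33.8·u = (33.61, -3.592). Tangency of A1 to both parallel lines with radius 3.8 puts D and S at V ± 3.8·n: D = (0.4038, 3.778), S = (-0.4038, -3.778). So D.x = 0.4038.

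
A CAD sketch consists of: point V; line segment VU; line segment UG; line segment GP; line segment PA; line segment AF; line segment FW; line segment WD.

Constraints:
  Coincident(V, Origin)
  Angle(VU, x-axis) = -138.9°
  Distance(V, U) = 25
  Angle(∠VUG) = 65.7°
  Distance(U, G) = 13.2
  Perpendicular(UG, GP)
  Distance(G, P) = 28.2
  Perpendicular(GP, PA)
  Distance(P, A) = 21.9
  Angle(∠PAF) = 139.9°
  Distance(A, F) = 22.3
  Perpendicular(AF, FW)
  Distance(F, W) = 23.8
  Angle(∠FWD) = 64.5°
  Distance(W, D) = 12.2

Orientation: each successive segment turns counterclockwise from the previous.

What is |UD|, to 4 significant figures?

8.630

V is at the origin; VU runs at -138.9° with length 25.0, so U = (-18.84, -16.43). ∠VUG = 65.7° gives UG at -24.60° from the x-axis; with |UG| = 13.2, G = (-6.837, -21.93). The perpendicularity gives GP at right angles to UG, so GP runs at 65.40°; with |GP| = 28.2, P = (4.902, 3.711). GP ⟂ PA, so PA runs at 155.4°; with |PA| = 21.9, A = (-15.01, 12.83). ∠PAF = 139.9° gives AF at -164.5° from the x-axis; with |AF| = 22.3, F = (-36.50, 6.868). AF is perpendicular to FW, so FW runs at -74.50°; with |FW| = 23.8, W = (-30.14, -16.07). ∠FWD = 64.5° gives WD at 41.00° from the x-axis; with |WD| = 12.2, D = (-20.93, -8.062). Then |UD| = |D − U| = 8.630.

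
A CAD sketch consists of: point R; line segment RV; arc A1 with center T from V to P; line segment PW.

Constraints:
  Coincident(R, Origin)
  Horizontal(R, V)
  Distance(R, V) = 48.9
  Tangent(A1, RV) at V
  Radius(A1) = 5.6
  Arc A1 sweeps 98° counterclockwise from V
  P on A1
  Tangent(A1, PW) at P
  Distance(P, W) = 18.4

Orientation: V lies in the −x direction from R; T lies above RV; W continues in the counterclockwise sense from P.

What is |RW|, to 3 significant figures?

52.1

On A1, V sits at bearing -90° from T; a 98° counterclockwise sweep puts P at bearing 8°, so P = T + 5.6·(cos 8°, sin 8°) = (-43.4, 6.38). The tangent condition forces TP to be normal to PW, so PW runs along (−sin 8°, cos 8°); with |PW| = 18.4, W = (-45.9, 24.6). Then |RW| = |W − R| = 52.1.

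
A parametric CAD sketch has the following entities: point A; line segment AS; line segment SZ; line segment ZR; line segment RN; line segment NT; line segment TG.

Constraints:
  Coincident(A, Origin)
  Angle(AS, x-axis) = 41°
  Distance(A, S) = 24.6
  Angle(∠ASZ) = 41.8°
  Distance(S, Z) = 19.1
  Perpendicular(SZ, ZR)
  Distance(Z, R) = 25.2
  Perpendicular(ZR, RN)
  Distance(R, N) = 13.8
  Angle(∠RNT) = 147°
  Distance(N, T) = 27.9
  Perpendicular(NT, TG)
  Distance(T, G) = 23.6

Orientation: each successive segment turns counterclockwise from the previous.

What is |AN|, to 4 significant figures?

15.73

A is at the origin; AS runs at 41.0° with length 24.6, so S = (18.57, 16.14). ∠ASZ = 41.8° gives SZ at 179.2° from the x-axis; with |SZ| = 19.1, Z = (-0.5323, 16.41). SZ is perpendicular to ZR, so ZR runs at -90.80°; with |ZR| = 25.2, R = (-0.8841, -8.792). ZR ⟂ RN, so RN runs at -0.8000°; with |RN| = 13.8, N = (12.91, -8.984). Then |AN| = |N − A| = 15.73.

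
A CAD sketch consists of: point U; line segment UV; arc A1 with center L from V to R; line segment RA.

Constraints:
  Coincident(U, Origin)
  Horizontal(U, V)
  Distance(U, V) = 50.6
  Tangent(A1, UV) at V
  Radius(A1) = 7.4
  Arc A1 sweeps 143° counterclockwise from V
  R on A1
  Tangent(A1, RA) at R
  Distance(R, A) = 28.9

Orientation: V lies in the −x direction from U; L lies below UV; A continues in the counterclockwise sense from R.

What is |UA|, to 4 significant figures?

44.33

U is at the origin; UV is horizontal with |UV| = 50.6 and V on the −x side, so V = (-50.60, 0.000). A1 meets UV tangentially, so LV is at right angles to UV, so L = V + (0, -7.4) = (-50.60, -7.400). On A1, V sits at bearing 90° from L; a 143° counterclockwise sweep puts R at bearing 233°, so R = L + 7.4·(cos 233°, sin 233°) = (-55.05, -13.31). A1 meets RA tangentially, so LR is at right angles to RA, so RA runs along (−sin 233°, cos 233°); with |RA| = 28.9, A = (-31.97, -30.70). Then |UA| = |A − U| = 44.33.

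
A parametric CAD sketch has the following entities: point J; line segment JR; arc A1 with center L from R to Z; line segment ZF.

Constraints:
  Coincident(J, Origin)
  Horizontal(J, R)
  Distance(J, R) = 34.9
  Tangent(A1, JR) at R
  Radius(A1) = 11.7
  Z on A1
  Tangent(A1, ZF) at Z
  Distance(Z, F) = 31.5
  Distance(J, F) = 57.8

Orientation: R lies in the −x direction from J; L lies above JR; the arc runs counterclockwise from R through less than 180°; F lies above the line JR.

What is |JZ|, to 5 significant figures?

28.952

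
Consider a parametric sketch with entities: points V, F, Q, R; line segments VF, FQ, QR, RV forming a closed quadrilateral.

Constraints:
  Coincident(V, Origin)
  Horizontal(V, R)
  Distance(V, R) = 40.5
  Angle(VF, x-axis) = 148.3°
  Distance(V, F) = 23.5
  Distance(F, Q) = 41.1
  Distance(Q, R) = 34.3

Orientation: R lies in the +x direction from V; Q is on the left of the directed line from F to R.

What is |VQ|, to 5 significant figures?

32.322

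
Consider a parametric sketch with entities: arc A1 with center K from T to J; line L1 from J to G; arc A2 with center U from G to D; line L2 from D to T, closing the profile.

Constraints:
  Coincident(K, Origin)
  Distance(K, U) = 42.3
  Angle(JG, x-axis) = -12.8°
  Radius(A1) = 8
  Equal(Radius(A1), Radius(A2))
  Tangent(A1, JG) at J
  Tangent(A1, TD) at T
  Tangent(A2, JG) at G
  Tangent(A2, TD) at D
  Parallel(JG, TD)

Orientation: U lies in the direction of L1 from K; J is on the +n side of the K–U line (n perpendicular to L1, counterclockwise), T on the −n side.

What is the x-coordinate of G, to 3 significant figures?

43.0

Tangency of A1 to both parallel lines with radius 8.0 puts J and T at K ± 8.0·n: J = (1.77, 7.80), T = (-1.77, -7.80). Equal radii place G and D the same way about U: G = U + 8.0·n = (43.0, -1.57), D = U − 8.0·n = (39.5, -17.2). So G.x = 43.0.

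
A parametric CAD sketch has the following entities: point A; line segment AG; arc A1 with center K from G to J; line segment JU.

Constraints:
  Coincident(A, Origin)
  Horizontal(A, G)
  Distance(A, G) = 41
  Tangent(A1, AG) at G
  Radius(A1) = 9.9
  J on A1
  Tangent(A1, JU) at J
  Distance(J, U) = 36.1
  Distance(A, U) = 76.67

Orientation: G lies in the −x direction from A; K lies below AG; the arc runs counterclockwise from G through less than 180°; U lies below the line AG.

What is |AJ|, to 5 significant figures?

49.842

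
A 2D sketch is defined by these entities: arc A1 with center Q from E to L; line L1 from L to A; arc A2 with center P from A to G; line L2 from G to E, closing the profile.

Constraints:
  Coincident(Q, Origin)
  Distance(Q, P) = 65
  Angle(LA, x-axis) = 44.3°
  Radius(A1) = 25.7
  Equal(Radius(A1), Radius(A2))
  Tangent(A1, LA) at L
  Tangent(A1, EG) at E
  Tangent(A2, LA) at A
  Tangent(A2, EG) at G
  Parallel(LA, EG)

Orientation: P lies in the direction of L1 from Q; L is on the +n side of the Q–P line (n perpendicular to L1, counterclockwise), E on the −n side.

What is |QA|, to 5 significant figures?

69.896

The slot axis is L1's direction at 44.3°, so u = (cos 44.3°, sin 44.3°) = (0.71569, 0.69842) and n = (−sin 44.3°, cos 44.3°) = (-0.69842, 0.71569). Q is at the origin and P lies 65.0 along u from Q, so P = 65.0·u = (46.520, 45.397). Tangency of A1 to both parallel lines with radius 25.7 puts L and E at Q ± 25.7·n: L = (-17.949, 18.393), E = (17.949, -18.393). Equal radii place A and G the same way about P: A = P + 25.7·n = (28.571, 63.790), G = P − 25.7·n = (64.469, 27.004). Then |QA| = |A − Q| = 69.896.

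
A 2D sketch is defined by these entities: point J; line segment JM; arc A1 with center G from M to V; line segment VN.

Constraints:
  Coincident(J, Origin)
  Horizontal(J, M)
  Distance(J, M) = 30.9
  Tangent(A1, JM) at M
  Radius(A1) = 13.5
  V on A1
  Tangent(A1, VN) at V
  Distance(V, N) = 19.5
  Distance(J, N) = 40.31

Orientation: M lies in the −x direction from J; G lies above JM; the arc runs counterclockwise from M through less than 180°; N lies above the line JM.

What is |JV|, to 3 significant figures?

23.4

Checks: |GV| = 13.50 ✓; ∠(GV, VN) = 90.00° ✓; |VN| = 19.50 ✓; |JN| = 40.31 ✓.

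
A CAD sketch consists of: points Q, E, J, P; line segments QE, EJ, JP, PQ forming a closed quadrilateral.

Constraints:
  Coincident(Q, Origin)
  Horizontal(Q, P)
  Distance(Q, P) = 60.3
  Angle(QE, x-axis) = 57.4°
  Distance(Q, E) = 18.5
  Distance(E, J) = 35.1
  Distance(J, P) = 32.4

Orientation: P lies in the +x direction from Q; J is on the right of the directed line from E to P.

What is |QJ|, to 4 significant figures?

33.14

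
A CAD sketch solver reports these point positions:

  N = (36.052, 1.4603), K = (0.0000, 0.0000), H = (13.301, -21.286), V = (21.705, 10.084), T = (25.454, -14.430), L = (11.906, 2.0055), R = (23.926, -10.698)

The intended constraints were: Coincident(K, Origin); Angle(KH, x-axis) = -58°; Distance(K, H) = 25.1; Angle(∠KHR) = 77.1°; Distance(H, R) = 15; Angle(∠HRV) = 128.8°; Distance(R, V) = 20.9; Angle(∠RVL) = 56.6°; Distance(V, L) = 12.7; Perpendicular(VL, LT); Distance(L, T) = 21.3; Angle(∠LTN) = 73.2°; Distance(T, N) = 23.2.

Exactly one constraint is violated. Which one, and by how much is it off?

Distance(T, N) = 23.2 — off by 4.10.

K = (0.00, 0.00) ✓; KH at -58.00° ✓; |KH| = 25.10 ✓; ∠KHR = 77.10° ✓; |HR| = 15.00 ✓; ∠HRV = 128.8° ✓; |RV| = 20.90 ✓; ∠RVL = 56.60° ✓; |VL| = 12.70 ✓; ∠(VL, LT) = 90.00° ✓; |LT| = 21.30 ✓; ∠LTN = 73.20° ✓; |TN| = 19.10 ✗.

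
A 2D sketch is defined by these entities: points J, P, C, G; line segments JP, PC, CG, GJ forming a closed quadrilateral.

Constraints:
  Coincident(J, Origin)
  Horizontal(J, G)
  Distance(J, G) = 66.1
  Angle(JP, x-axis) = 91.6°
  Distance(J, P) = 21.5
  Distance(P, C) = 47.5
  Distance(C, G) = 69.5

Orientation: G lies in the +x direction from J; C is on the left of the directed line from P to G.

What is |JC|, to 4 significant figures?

65.44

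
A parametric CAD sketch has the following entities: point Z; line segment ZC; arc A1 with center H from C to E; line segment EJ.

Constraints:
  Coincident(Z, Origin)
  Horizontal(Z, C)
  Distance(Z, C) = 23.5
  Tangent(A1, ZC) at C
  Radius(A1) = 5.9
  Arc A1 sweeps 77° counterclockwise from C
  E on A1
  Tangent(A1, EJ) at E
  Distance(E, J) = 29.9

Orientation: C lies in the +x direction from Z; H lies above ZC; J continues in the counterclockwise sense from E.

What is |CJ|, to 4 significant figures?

35.94

Z is at the origin; Z and C share the same y with |ZC| = 23.5 and C on the +x side, so C = (23.50, 0.000). The tangent condition forces HC to be normal to ZC, so H = C + (0, 5.9) = (23.50, 5.900). On A1, C sits at bearing -90° from H; a 77° counterclockwise sweep puts E at bearing -13°, so E = H + 5.9·(cos -13°, sin -13°) = (29.25, 4.573). Tangency of A1 to EJ means the radius HE is perpendicular to EJ, so EJ runs along (−sin -13°, cos -13°); with |EJ| = 29.9, J = (35.97, 33.71). Then |CJ| = |J − C| = 35.94.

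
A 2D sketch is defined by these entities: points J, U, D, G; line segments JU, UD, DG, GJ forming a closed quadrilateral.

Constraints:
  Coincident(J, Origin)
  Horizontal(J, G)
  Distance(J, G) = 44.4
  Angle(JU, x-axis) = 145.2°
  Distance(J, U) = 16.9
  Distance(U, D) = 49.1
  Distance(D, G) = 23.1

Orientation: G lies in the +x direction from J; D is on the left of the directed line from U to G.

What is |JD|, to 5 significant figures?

39.746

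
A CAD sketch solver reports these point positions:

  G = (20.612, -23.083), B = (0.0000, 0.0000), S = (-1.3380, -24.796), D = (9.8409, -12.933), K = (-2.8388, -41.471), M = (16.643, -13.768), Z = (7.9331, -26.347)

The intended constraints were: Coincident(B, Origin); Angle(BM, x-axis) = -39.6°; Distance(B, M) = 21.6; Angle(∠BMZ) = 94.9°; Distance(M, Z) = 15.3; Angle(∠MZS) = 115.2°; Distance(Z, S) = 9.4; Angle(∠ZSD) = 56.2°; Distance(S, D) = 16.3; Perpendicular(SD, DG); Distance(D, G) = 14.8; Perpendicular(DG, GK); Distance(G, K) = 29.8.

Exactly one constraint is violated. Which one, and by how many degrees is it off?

Perpendicular(DG, GK) — off by 8.60°.

B = (0.00, 0.00) ✓; BM at -39.60° ✓; |BM| = 21.60 ✓; ∠BMZ = 94.90° ✓; |MZ| = 15.30 ✓; ∠MZS = 115.2° ✓; |ZS| = 9.400 ✓; ∠ZSD = 56.20° ✓; |SD| = 16.30 ✓; ∠(SD, DG) = 90.00° ✓; |DG| = 14.80 ✓; ∠(DG, GK) = 98.60° ✗; |GK| = 29.80 ✓.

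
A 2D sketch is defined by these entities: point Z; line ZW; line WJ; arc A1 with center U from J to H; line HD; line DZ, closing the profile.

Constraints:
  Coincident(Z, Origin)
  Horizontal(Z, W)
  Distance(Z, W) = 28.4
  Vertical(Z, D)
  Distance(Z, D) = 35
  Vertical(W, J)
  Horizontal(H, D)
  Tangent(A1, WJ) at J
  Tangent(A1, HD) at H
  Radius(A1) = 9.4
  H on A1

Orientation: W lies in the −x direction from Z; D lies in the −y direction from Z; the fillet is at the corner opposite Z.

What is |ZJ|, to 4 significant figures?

38.24

The virtual corner opposite Z is at (-28.40, -35.00). The tangent condition forces UJ to be normal to WJ and since A1 is tangent to HD there, UH ⟂ HD, with radius 9.4, so the center U sits 9.4 in from both sides at U = (-19.00, -25.60). That places the tangent points at J = (-28.40, -25.60) on WJ and H = (-19.00, -35.00) on HD. Then |ZJ| = |J − Z| = 38.24.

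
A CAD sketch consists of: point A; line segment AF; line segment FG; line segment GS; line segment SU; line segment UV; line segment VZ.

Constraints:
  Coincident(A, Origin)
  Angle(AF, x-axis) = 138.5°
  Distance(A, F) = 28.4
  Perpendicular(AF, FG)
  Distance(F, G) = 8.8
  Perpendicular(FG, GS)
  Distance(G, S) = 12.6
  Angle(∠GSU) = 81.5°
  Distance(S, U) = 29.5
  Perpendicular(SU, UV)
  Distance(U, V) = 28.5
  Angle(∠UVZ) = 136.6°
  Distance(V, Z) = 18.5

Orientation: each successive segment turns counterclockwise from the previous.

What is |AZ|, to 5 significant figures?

59.784

A is at the origin; AF runs at 138.5° with length 28.4, so F = (-21.270, 18.818). AF ⟂ FG, so FG runs at -131.50°; with |FG| = 8.8, G = (-27.101, 12.228). FG ⟂ GS, so GS runs at -41.500°; with |GS| = 12.6, S = (-17.665, 3.8786). ∠GSU = 81.5° gives SU at 57.000° from the x-axis; with |SU| = 29.5, U = (-1.5977, 28.619). The perpendicularity gives UV at right angles to SU, so UV runs at 147.00°; with |UV| = 28.5, V = (-25.500, 44.142). ∠UVZ = 136.6° gives VZ at -169.60° from the x-axis; with |VZ| = 18.5, Z = (-43.696, 40.802). Then |AZ| = |Z − A| = 59.784.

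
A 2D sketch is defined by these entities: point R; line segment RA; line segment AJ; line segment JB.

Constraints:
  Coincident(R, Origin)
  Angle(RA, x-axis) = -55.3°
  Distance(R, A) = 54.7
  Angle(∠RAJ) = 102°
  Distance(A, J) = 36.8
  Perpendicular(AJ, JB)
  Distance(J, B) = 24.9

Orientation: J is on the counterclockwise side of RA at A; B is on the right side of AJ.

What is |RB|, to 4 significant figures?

92.02

R is at the origin; RA runs at -55.3° with length 54.7, so A = 54.7·(cos -55.3°, sin -55.3°) = (31.14, -44.97). ∠RAJ = 102.0°, so AJ runs at -55.3° + (180° − 102.0°) = 22.70° from the x-axis; with |AJ| = 36.8, J = A + 36.8·(cos 22.70°, sin 22.70°) = (65.09, -30.77). AJ is perpendicular to JB; with |JB| = 24.9 on the right of AJ, B = J + 24.9·(0.3859, -0.9225) = (74.70, -53.74). Then |RB| = |B − R| = 92.02.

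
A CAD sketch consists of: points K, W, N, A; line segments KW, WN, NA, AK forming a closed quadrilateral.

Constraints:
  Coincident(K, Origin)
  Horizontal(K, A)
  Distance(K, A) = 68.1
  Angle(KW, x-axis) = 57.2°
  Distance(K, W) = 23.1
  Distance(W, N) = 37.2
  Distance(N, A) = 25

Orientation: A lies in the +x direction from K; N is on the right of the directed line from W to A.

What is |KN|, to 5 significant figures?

43.189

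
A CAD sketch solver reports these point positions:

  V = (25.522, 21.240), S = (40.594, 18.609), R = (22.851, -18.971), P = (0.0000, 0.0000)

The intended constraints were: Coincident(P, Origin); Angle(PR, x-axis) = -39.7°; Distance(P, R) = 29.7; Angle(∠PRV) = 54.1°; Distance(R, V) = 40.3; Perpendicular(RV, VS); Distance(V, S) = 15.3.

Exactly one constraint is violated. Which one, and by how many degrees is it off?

Perpendicular(RV, VS) — off by 6.10°.

P = (0.00, 0.00) ✓; PR at -39.70° ✓; |PR| = 29.70 ✓; ∠PRV = 54.10° ✓; |RV| = 40.30 ✓; ∠(RV, VS) = 96.10° ✗; |VS| = 15.30 ✓.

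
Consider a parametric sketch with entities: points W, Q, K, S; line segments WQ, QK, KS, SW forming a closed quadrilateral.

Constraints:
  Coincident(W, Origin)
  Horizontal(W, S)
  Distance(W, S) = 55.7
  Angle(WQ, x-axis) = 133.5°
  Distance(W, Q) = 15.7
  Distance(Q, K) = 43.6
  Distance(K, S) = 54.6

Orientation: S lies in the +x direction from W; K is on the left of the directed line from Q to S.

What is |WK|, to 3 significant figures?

46.5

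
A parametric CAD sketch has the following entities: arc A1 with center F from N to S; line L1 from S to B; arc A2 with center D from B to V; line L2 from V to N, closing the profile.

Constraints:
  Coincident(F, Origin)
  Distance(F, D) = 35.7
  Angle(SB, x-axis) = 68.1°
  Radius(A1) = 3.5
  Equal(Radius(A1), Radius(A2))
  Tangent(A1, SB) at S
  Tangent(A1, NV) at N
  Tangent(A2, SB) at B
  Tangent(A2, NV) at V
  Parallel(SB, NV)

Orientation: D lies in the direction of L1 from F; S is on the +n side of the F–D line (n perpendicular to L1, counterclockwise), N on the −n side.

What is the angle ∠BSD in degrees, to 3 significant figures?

5.60°

The slot axis is L1's direction at 68.1°, so u = (cos 68.1°, sin 68.1°) = (0.373, 0.928) and n = (−sin 68.1°, cos 68.1°) = (-0.928, 0.373). F is at the origin and D lies 35.7 along u from F, so D = 35.7·u = (13.3, 33.1). Tangency of A1 to both parallel lines with radius 3.5 puts S and N at F ± 3.5·n: S = (-3.25, 1.31), N = (3.25, -1.31). Equal radii place B and V the same way about D: B = D + 3.5·n = (10.1, 34.4), V = D − 3.5·n = (16.6, 31.8). Then cos ∠BSD = SB·SD / (|SB||SD|), giving 5.60°.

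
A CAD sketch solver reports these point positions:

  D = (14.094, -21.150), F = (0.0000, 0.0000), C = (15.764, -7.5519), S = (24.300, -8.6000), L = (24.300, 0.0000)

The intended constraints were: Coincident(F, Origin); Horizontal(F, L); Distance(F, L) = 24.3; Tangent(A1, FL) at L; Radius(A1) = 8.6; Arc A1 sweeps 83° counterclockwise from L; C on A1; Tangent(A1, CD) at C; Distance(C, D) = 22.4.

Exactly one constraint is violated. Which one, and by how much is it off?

Distance(C, D) = 22.4 — off by 8.70.

F = (0.00, 0.00) ✓; F.y = 0.00, L.y = 0.00 ✓; |FL| = 24.30 ✓; ∠(SL, LF) = 90.00° ✓; |SL| = 8.600 ✓; bearing(S→C) − bearing(S→L) = 83.00° ✓; |SC| = 8.600 ✓; ∠(SC, CD) = 90.00° ✓; |CD| = 13.70 ✗.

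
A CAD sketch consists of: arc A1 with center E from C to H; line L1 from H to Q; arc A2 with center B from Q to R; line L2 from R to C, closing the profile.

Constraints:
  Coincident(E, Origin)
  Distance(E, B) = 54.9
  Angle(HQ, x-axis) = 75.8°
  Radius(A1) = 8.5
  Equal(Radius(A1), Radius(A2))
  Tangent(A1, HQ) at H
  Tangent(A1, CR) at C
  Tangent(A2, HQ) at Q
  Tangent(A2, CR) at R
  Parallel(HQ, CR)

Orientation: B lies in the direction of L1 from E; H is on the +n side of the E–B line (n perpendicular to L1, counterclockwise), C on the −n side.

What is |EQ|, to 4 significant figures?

55.55

The slot axis is L1's direction at 75.8°, so u = (cos 75.8°, sin 75.8°) = (0.2453, 0.9694) and n = (−sin 75.8°, cos 75.8°) = (-0.9694, 0.2453). E is at the origin and B lies 54.9 along u from E, so B = 54.9·u = (13.47, 53.22). Tangency of A1 to both parallel lines with radius 8.5 puts H and C at E ± 8.5·n: H = (-8.240, 2.085), C = (8.240, -2.085). Equal radii place Q and R the same way about B: Q = B + 8.5·n = (5.227, 55.31), R = B − 8.5·n = (21.71, 51.14). Then |EQ| = |Q − E| = 55.55.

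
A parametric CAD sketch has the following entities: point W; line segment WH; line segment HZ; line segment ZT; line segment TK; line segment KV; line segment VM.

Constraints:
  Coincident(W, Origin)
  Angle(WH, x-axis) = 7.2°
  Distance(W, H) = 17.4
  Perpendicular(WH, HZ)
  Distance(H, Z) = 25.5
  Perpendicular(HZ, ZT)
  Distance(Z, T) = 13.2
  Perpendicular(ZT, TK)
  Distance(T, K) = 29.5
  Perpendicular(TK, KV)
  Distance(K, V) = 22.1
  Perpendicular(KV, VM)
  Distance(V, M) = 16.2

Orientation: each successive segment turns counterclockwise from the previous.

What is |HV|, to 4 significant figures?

9.758

ZT ⟂ TK, so TK runs at -82.80°; with |TK| = 29.5, K = (4.668, -3.442). The perpendicularity gives KV at right angles to TK, so KV runs at 7.200°; with |KV| = 22.1, V = (26.59, -0.6722). Then |HV| = |V − H| = 9.758.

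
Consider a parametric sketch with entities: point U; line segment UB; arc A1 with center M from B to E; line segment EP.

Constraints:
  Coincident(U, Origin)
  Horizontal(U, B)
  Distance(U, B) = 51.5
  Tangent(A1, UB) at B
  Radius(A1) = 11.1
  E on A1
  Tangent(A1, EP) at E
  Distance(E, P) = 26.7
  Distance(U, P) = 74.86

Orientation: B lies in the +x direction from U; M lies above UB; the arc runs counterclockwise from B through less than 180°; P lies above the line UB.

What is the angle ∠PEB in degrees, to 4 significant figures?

138.1°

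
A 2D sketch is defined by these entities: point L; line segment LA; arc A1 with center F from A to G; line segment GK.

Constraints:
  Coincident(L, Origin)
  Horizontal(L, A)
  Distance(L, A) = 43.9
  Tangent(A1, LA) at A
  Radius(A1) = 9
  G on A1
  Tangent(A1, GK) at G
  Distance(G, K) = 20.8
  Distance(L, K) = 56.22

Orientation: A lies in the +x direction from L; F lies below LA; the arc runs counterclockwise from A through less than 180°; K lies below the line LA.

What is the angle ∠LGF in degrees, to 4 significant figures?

129.3°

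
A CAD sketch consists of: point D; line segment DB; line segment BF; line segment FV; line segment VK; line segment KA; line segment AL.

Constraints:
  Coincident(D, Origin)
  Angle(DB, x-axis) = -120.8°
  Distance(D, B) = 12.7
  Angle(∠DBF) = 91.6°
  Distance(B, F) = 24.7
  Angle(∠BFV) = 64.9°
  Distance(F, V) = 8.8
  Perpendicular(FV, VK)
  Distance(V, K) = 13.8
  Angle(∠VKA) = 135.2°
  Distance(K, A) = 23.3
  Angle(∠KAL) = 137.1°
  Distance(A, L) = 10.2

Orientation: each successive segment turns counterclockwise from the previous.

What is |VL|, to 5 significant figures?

40.659

D is at the origin; DB runs at -120.8° with length 12.7, so B = (-6.5029, -10.909). ∠DBF = 91.6° gives BF at -32.400° from the x-axis; with |BF| = 24.7, F = (14.352, -24.144). ∠BFV = 64.9° gives FV at 82.700° from the x-axis; with |FV| = 8.8, V = (15.470, -15.415). FV ⟂ VK, so VK runs at 172.70°; with |VK| = 13.8, K = (1.7820, -13.662). ∠VKA = 135.2° gives KA at -142.50° from the x-axis; with |KA| = 23.3, A = (-16.703, -27.846). ∠KAL = 137.1° gives AL at -99.600° from the x-axis; with |AL| = 10.2, L = (-18.404, -37.903). Then |VL| = |L − V| = 40.659.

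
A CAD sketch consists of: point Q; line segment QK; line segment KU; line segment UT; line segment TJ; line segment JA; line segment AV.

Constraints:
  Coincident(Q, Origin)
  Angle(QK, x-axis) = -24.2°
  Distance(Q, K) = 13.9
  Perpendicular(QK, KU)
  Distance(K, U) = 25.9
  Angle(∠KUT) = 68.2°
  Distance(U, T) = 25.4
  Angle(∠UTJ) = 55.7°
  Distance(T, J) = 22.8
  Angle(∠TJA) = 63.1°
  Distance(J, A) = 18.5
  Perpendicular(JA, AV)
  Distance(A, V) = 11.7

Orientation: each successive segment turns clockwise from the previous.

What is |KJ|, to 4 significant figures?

5.981

∠KUT = 68.2° gives UT at 134.0° from the x-axis; with |UT| = 25.4, T = (-15.58, -11.05). ∠UTJ = 55.7° gives TJ at 9.700° from the x-axis; with |TJ| = 22.8, J = (6.891, -7.209). Then |KJ| = |J − K| = 5.981.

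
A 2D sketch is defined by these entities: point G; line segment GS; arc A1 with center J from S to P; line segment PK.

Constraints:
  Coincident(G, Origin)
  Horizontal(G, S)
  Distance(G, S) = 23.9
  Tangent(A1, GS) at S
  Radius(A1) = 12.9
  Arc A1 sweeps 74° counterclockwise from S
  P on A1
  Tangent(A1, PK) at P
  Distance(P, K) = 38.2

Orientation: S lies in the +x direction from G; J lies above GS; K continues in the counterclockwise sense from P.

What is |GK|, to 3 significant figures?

65.7

On A1, S sits at bearing -90° from J; a 74° counterclockwise sweep puts P at bearing -16°, so P = J + 12.9·(cos -16°, sin -16°) = (36.3, 9.34). Tangency of A1 to PK means the radius JP is perpendicular to PK, so PK runs along (−sin -16°, cos -16°); with |PK| = 38.2, K = (46.8, 46.1). Then |GK| = |K − G| = 65.7.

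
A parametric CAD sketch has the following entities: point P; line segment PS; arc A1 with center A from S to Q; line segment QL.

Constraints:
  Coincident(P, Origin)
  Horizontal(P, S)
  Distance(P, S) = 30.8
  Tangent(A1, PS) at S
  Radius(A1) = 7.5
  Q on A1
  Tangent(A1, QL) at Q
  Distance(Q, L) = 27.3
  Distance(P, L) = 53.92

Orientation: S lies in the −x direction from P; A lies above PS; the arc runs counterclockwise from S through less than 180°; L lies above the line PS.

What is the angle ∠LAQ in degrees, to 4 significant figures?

74.64°

Checks: |AQ| = 7.500 ✓; ∠(AQ, QL) = 90.00° ✓; |QL| = 27.30 ✓; |PL| = 53.92 ✓.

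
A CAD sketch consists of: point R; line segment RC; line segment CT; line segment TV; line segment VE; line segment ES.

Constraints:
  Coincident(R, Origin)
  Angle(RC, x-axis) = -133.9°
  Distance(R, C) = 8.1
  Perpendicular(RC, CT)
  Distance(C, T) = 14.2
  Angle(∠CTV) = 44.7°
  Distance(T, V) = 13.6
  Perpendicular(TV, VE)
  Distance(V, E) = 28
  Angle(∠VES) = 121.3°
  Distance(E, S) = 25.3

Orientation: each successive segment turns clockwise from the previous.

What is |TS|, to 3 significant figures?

41.9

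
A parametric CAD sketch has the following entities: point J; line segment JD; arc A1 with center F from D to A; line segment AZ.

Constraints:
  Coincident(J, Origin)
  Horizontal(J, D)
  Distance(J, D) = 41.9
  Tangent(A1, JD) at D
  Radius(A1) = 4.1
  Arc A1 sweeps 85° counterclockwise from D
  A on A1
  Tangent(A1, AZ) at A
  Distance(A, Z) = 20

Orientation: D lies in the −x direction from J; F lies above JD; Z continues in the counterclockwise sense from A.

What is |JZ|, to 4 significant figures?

43.14

J is at the origin; J and D share the same y with |JD| = 41.9 and D on the −x side, so D = (-41.90, 0.000). The tangent condition forces FD to be normal to JD, so F = D + (0, 4.1) = (-41.90, 4.100). On A1, D sits at bearing -90° from F; an 85° counterclockwise sweep puts A at bearing -5°, so A = F + 4.1·(cos -5°, sin -5°) = (-37.82, 3.743). A1 meets AZ tangentially, so FA is at right angles to AZ, so AZ runs along (−sin -5°, cos -5°); with |AZ| = 20.0, Z = (-36.07, 23.67). Then |JZ| = |Z − J| = 43.14.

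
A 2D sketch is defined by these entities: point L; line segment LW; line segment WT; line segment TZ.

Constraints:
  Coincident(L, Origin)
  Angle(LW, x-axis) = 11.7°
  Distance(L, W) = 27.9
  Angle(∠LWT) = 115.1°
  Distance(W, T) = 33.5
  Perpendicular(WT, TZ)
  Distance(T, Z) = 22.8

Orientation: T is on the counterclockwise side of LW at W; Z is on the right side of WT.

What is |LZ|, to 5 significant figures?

66.072

L is at the origin; LW runs at 11.7° with length 27.9, so W = 27.9·(cos 11.7°, sin 11.7°) = (27.320, 5.6578). ∠LWT = 115.1°, so WT runs at 11.7° + (180° − 115.1°) = 76.600° from the x-axis; with |WT| = 33.5, T = W + 33.5·(cos 76.600°, sin 76.600°) = (35.084, 38.246). The perpendicularity gives TZ at right angles to WT; with |TZ| = 22.8 on the right of WT, Z = T + 22.8·(0.97278, -0.23175) = (57.263, 32.962). Then |LZ| = |Z − L| = 66.072.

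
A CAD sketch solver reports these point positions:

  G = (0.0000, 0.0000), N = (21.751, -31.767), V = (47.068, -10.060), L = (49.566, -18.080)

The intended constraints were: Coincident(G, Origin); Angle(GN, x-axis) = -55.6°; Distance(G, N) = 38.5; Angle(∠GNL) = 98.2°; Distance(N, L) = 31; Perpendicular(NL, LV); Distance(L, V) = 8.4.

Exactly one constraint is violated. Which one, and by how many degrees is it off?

Perpendicular(NL, LV) — off by 8.90°.

G = (0.00, 0.00) ✓; GN at -55.60° ✓; |GN| = 38.50 ✓; ∠GNL = 98.20° ✓; |NL| = 31.00 ✓; ∠(NL, LV) = 81.10° ✗; |LV| = 8.400 ✓.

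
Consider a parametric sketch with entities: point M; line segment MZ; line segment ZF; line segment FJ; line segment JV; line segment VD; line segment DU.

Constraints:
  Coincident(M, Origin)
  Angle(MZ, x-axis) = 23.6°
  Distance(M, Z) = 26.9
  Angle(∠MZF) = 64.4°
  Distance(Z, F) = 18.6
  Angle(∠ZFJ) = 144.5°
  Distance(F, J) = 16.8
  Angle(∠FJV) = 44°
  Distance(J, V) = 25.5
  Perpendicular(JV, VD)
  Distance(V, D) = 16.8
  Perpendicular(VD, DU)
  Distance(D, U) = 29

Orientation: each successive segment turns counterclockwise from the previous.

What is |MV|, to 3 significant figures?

11.7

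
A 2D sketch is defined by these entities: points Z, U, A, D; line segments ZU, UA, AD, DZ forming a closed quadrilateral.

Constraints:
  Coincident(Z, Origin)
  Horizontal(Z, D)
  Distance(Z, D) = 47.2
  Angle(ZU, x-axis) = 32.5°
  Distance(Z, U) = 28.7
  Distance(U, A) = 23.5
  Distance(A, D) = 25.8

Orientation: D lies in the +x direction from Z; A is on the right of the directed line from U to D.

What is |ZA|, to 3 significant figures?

24.1

Z is at the origin; Z and D share the same y with |ZD| = 47.2 and D in +x, so D = (47.2, 0). ZU runs at 32.5° with |ZU| = 28.7, so U = (24.2, 15.4). A is determined by |UA| = 23.5 and |AD| = 25.8 together: it lies at the intersection of circle(U, 23.5) and circle(D, 25.8). With |UD| = 27.7, the foot of the radical line on UD is 11.8 from U and the perpendicular offset is √(23.5² − 11.8²) = 20.3. Taking the right-of-UD solution: A = (22.7, -8.03).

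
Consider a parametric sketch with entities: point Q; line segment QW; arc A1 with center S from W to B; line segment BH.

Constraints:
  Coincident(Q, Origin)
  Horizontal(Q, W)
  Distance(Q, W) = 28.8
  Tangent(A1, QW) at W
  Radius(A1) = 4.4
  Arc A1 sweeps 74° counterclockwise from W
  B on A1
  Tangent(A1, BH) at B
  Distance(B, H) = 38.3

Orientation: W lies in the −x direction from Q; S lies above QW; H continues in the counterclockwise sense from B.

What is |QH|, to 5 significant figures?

42.387

Q is at the origin; QW is horizontal with |QW| = 28.8 and W on the −x side, so W = (-28.800, 0.0000). A1 meets QW tangentially, so SW is at right angles to QW, so S = W + (0, 4.4) = (-28.800, 4.4000). On A1, W sits at bearing -90° from S; a 74° counterclockwise sweep puts B at bearing -16°, so B = S + 4.4·(cos -16°, sin -16°) = (-24.570, 3.1872). A1 meets BH tangentially, so SB is at right angles to BH, so BH runs along (−sin -16°, cos -16°); with |BH| = 38.3, H = (-14.014, 40.004). Then |QH| = |H − Q| = 42.387.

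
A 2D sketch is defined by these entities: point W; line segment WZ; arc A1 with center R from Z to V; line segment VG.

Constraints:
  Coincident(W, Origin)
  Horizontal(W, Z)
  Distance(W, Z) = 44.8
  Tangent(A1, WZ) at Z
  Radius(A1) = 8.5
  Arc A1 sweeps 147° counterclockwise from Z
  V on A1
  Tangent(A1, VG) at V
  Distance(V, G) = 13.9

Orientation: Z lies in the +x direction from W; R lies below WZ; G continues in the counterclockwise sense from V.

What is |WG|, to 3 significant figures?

56.8

W is at the origin; W and Z share the same y with |WZ| = 44.8 and Z on the +x side, so Z = (44.8, 0.00). A1 meets WZ tangentially, so RZ is at right angles to WZ, so R = Z + (0, -8.5) = (44.8, -8.50). On A1, Z sits at bearing 90° from R; a 147° counterclockwise sweep puts V at bearing 237°, so V = R + 8.5·(cos 237°, sin 237°) = (40.2, -15.6). Tangency of A1 to VG means the radius RV is perpendicular to VG, so VG runs along (−sin 237°, cos 237°); with |VG| = 13.9, G = (51.8, -23.2). Then |WG| = |G − W| = 56.8.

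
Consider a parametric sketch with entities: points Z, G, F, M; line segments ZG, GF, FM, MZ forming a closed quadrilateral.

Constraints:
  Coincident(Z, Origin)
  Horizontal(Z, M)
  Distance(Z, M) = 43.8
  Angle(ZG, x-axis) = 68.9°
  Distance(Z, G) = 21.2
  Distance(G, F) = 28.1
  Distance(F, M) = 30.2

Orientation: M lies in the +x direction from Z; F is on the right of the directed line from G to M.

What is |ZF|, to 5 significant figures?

16.338

Checks: |GF| = 28.10 ✓; |FM| = 30.20 ✓.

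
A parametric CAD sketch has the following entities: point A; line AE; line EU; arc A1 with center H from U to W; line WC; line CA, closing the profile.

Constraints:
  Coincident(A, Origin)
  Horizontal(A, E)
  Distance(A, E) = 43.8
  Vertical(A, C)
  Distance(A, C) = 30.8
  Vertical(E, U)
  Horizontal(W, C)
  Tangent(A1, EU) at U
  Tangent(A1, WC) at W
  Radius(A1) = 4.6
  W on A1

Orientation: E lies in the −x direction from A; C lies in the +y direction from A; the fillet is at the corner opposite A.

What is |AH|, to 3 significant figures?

47.1

A is at the origin; AE is horizontal with |AE| = 43.8 and E on the −x side, so E = (-43.8, 0.00). A and C share the same x with |AC| = 30.8 and C on the +y side, so C = (0.00, 30.8). The virtual corner opposite A is at (-43.8, 30.8). Tangency of A1 to EU means the radius HU is perpendicular to EU and tangency of A1 to WC means the radius HW is perpendicular to WC, with radius 4.6, so the center H sits 4.6 in from both sides at H = (-39.2, 26.2). Then |AH| = |H − A| = 47.1.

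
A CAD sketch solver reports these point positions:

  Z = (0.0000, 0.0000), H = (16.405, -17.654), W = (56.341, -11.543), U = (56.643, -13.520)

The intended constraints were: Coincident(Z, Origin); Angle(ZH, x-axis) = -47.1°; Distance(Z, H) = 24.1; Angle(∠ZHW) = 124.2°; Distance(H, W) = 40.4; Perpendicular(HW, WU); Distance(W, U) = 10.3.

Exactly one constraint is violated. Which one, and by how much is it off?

Distance(W, U) = 10.3 — off by 8.30.

Z = (0.00, 0.00) ✓; ZH at -47.10° ✓; |ZH| = 24.10 ✓; ∠ZHW = 124.2° ✓; |HW| = 40.40 ✓; ∠(HW, WU) = 90.01° ✓; |WU| = 2.000 ✗.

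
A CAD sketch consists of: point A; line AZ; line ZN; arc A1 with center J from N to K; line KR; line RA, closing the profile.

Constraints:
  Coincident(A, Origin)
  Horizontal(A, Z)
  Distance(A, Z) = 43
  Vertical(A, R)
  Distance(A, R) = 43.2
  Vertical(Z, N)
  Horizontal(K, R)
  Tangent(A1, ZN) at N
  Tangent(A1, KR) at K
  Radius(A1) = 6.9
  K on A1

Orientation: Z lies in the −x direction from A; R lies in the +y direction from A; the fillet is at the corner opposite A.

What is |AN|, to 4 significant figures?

56.27

A is at the origin; AZ is horizontal with |AZ| = 43.0 and Z on the −x side, so Z = (-43.00, 0.000). AR is vertical with |AR| = 43.2 and R on the +y side, so R = (0.000, 43.20). The virtual corner opposite A is at (-43.00, 43.20). Tangency of A1 to ZN means the radius JN is perpendicular to ZN and since A1 is tangent to KR there, JK ⟂ KR, with radius 6.9, so the center J sits 6.9 in from both sides at J = (-36.10, 36.30). That places the tangent points at N = (-43.00, 36.30) on ZN and K = (-36.10, 43.20) on KR. Then |AN| = |N − A| = 56.27.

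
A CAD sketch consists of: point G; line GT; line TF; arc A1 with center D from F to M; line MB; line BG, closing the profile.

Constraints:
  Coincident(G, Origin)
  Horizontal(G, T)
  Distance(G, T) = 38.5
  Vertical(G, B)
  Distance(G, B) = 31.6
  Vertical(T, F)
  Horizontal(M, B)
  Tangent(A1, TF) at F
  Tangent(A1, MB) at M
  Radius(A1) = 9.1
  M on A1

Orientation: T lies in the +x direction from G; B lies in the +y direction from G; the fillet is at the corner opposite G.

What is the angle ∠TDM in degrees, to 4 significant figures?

158.0°

G is at the origin; GT is horizontal with |GT| = 38.5 and T on the +x side, so T = (38.50, 0.000). G and B share the same x with |GB| = 31.6 and B on the +y side, so B = (0.000, 31.60). The virtual corner opposite G is at (38.50, 31.60). Tangency of A1 to TF means the radius DF is perpendicular to TF and the tangent condition forces DM to be normal to MB, with radius 9.1, so the center D sits 9.1 in from both sides at D = (29.40, 22.50). That places the tangent points at F = (38.50, 22.50) on TF and M = (29.40, 31.60) on MB. Then cos ∠TDM = DT·DM / (|DT||DM|), giving 158.0°.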